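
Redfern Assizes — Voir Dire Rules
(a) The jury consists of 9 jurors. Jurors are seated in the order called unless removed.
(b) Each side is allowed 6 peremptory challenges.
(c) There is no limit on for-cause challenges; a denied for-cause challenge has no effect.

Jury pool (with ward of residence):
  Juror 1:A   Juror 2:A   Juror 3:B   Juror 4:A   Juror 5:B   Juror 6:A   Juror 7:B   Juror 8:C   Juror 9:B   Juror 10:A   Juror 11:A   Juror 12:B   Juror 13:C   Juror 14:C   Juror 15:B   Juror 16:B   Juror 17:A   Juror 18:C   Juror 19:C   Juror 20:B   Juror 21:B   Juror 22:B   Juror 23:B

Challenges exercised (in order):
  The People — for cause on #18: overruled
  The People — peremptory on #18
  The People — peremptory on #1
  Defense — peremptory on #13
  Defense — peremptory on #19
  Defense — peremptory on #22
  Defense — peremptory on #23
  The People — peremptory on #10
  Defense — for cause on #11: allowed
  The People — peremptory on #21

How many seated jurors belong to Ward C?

Removed: #1, #10, #11, #13, #18, #19, #21, #22, #23.
Seated jurors 1–9: #2, #3, #4, #5, #6, #7, #8, #9, #12.
Of those, in Ward C: #8 → 1.

1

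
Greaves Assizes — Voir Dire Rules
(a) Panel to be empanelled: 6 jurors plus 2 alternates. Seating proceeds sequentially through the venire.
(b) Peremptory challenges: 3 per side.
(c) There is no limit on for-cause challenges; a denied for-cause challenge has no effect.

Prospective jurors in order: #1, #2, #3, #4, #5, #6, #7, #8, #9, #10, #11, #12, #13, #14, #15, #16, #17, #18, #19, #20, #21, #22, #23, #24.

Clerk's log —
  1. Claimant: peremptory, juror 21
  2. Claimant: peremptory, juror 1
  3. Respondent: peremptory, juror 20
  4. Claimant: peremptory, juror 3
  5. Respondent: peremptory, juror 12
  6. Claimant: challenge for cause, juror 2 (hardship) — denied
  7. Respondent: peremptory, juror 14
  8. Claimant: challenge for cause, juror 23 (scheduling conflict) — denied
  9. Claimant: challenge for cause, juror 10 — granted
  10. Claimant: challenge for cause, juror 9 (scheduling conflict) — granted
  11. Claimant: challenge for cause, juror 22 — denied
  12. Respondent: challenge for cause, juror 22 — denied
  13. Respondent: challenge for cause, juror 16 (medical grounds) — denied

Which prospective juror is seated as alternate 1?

11

Removed: #1, #3, #9, #10, #12, #14, #20, #21. (#2, #16, #22, #23 stay — for-cause denied.)
Seating in order: seats 1–6 → #2, #4, #5, #6, #7, #8; alternates → #11, #13.
So alternate 1 is #11.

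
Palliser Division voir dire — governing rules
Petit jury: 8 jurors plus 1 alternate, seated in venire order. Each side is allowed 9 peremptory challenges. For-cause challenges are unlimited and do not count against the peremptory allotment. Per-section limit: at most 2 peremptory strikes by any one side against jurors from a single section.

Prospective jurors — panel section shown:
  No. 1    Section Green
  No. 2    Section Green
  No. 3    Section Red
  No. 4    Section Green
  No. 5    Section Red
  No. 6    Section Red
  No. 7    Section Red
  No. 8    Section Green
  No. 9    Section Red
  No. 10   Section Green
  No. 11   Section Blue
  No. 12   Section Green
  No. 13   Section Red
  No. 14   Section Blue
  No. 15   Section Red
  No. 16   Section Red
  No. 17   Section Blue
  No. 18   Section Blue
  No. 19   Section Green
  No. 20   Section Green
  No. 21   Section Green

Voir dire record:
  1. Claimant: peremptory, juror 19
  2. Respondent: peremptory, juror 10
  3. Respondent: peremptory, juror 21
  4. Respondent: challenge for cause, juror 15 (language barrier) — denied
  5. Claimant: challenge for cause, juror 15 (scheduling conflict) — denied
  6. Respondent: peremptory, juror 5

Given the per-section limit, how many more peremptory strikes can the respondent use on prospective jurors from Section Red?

Respondent peremptories so far: #10, #21, #5 — 3 of 9 used, 6 left overall.
Against Section Red: #5 — 1 used; per-section cap 2 leaves 1.
Binding limit: min(6, 1) = 1.

1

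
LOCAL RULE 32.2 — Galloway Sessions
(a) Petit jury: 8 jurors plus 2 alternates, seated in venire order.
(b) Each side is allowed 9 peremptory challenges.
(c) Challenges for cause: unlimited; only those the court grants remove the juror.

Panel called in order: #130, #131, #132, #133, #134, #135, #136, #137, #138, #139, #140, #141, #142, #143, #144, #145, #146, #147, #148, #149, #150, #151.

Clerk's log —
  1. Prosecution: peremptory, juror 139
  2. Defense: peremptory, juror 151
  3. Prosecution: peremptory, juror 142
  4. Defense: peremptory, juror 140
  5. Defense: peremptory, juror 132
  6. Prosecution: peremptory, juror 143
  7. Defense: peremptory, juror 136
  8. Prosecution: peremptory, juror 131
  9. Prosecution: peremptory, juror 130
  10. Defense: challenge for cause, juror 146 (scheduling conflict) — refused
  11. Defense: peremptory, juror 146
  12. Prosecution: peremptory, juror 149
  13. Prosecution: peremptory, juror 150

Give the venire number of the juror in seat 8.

Removed: #130, #131, #132, #136, #139, #140, #142, #143, #146, #149, #150, #151.
Seating in order: seats 1–8 → #133, #134, #135, #137, #138, #141, #144, #145; alternates → #147, #148.
So seat 8 is #145.

145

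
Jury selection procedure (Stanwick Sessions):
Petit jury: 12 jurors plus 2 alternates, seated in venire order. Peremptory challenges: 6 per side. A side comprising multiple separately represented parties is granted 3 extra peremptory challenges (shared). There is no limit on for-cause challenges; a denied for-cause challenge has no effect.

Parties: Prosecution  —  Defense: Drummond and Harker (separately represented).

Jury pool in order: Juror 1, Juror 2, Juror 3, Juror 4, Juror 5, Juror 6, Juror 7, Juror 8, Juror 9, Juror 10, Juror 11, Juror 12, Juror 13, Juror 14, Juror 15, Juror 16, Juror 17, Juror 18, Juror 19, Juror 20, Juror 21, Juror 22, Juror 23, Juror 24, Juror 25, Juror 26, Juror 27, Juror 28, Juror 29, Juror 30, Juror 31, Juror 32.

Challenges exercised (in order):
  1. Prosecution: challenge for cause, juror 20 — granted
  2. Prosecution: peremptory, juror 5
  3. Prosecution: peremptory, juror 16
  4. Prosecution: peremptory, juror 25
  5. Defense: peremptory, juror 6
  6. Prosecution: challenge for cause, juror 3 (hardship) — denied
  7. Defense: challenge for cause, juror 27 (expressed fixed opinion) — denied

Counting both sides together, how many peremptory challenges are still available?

Prosecution allotment: 6. Defense allotment: 6 base + 3 multi-party = 9.
Prosecution peremptories used: #5, #16, #25 — 3 (for-cause on #20, #3 don't count).
Defense peremptories used: #6 — 1 (the for-cause on #27 doesn't count).
Remaining: (6 − 3) + (9 − 1) = 11.

11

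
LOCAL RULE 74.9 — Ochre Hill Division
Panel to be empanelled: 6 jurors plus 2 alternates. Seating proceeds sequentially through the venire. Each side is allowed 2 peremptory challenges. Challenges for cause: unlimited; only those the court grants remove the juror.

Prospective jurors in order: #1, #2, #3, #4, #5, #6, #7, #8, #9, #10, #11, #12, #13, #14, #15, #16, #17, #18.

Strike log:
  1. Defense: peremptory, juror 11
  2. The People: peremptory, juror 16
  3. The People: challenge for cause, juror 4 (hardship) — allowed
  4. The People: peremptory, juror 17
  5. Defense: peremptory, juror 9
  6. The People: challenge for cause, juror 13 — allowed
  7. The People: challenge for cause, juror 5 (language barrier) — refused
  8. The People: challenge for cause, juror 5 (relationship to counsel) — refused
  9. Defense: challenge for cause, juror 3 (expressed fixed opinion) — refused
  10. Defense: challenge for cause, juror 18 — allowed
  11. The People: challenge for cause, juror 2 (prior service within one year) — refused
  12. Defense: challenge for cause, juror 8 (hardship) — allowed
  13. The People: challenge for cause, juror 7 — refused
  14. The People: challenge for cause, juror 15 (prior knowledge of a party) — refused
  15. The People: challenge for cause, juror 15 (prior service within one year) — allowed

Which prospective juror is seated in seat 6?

Removed: #4, #8, #9, #11, #13, #15, #16, #17, #18. (#2, #3, #5, #7 stay — for-cause denied.)
Seating in order: seats 1–6 → #1, #2, #3, #5, #6, #7; alternates → #10, #12.
So seat 6 is #7.

7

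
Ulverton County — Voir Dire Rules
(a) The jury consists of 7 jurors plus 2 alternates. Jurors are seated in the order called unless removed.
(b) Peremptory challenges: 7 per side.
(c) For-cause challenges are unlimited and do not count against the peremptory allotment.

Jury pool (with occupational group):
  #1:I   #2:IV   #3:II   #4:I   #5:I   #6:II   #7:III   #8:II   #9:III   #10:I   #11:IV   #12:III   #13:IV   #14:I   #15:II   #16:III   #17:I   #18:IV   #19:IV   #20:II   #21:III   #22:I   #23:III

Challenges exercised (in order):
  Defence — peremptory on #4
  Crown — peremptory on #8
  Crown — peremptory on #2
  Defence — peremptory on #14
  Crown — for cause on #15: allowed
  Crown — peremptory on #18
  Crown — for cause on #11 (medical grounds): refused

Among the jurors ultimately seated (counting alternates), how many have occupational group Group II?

2

Removed: #2, #4, #8, #14, #15, #18.
Seated (9 incl. alternates): #1, #3, #5, #6, #7, #9, #10, #11, #12.
Of those, in Group II: #3, #6 → 2.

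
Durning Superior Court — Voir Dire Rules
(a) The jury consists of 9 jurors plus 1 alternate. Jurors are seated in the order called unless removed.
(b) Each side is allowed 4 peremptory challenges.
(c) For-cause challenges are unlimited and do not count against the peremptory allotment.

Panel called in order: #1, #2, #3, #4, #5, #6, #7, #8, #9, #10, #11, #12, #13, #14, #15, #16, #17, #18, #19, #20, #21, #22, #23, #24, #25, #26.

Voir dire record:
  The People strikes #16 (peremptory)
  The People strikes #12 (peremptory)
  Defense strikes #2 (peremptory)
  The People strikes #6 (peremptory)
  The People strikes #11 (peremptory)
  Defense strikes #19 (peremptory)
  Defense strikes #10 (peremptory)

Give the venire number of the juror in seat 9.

Removed: #2, #6, #10, #11, #12, #16, #19.
Seating in order: seats 1–9 → #1, #3, #4, #5, #7, #8, #9, #13, #14; alternates → #15.
So seat 9 is #14.

14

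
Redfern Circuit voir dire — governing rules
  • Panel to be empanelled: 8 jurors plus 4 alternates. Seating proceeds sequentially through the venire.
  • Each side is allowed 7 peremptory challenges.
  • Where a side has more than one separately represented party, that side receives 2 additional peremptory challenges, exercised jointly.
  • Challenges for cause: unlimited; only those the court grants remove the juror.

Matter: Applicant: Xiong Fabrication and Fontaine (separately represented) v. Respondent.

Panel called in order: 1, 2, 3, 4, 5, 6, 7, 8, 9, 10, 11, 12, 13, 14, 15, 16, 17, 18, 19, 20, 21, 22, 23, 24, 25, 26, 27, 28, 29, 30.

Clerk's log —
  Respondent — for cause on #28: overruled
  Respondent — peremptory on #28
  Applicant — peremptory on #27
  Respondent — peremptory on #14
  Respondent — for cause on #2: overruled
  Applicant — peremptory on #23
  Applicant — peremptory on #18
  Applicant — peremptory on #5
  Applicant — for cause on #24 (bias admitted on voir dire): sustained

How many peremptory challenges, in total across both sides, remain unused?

10

Applicant allotment: 7 base + 2 multi-party = 9. Respondent allotment: 7.
Applicant peremptories used: #27, #23, #18, #5 — 4 (the for-cause on #24 doesn't count).
Respondent peremptories used: #28, #14 — 2 (for-cause on #28, #2 don't count).
Remaining: (9 − 4) + (7 − 2) = 10.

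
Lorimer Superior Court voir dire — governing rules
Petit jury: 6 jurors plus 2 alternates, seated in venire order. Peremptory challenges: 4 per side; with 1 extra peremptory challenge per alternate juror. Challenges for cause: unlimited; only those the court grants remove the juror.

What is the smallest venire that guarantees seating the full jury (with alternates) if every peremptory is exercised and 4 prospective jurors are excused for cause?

24

Seats to fill: 6 + 2 alternates = 8.
Peremptories: 4 + 1×2 = 6 per side × 2 sides = 12.
For-cause removals: 4.
Minimum venire: 8 + 12 + 4 = 24.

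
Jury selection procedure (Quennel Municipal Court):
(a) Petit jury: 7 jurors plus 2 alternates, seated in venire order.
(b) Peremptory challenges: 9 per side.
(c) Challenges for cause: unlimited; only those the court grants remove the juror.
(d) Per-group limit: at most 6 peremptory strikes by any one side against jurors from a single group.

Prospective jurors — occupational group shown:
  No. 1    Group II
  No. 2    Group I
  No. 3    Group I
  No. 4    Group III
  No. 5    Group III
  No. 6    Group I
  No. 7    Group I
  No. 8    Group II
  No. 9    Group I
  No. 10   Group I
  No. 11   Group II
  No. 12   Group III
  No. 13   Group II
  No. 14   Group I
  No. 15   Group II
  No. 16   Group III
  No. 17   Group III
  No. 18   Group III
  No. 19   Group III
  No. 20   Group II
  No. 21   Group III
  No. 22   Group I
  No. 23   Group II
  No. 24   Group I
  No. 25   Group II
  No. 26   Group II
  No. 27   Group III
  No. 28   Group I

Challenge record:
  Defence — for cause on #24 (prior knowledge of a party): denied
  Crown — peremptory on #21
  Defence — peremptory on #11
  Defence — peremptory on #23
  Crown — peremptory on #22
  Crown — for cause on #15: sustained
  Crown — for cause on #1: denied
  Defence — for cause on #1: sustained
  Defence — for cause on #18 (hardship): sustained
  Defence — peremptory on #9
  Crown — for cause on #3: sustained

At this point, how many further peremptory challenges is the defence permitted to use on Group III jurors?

6

Defence peremptories so far: #11, #23, #9 — 3 of 9 used, 6 left overall.
Against Group III: none yet — per-group cap 6 leaves 6.
Binding limit: min(6, 6) = 6.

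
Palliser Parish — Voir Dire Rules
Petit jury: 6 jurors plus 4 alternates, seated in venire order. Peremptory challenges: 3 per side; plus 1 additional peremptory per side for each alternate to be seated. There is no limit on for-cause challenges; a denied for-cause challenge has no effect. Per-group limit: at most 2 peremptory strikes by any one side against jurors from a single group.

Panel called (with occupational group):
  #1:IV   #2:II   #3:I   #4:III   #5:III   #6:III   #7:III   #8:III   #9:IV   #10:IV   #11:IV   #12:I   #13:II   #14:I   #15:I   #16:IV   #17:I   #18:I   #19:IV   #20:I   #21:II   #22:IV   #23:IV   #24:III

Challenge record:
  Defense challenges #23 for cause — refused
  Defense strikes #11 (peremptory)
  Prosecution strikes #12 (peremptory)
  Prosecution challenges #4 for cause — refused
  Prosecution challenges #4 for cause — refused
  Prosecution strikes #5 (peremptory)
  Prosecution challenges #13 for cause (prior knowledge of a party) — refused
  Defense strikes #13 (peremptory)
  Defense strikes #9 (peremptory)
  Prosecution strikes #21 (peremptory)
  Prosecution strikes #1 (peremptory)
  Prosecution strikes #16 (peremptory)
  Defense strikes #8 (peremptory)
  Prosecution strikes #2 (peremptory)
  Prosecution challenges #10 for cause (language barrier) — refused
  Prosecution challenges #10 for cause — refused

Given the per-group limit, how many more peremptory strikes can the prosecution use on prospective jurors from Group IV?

Prosecution peremptories so far: #12, #5, #21, #1, #16, #2 — 6 of 7 used, 1 left overall.
Against Group IV: #1, #16 — 2 used; per-group cap 2 leaves 0.
Binding limit: min(1, 0) = 0.

0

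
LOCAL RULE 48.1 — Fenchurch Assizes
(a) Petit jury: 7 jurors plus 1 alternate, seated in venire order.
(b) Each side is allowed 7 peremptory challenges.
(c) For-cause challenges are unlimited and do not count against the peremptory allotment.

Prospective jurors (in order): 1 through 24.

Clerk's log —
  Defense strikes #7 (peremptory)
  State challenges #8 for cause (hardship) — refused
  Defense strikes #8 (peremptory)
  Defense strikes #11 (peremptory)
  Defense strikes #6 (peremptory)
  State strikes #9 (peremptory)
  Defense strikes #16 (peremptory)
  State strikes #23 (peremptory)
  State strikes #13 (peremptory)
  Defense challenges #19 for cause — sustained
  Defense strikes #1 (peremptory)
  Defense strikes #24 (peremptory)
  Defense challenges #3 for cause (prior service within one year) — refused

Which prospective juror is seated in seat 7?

14

Removed: #1, #6, #7, #8, #9, #11, #13, #16, #19, #23, #24. (#3 stays — for-cause denied.)
Seating in order: seats 1–7 → #2, #3, #4, #5, #10, #12, #14; alternates → #15.
So seat 7 is #14.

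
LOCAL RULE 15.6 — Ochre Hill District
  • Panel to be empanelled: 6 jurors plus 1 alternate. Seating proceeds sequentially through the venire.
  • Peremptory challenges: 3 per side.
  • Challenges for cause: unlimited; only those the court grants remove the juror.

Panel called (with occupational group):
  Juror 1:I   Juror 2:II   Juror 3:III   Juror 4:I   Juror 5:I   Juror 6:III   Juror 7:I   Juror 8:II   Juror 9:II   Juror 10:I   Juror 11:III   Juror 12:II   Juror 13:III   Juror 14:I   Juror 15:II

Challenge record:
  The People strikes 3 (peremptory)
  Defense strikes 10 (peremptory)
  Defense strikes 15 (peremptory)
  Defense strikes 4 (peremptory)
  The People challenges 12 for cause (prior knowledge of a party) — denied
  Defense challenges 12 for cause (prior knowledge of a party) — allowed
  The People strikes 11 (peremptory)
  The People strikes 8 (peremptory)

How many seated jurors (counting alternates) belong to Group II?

Removed: #3, #4, #8, #10, #11, #12, #15.
Seated (7 incl. alternates): #1, #2, #5, #6, #7, #9, #13.
Of those, in Group II: #2, #9 → 2.

2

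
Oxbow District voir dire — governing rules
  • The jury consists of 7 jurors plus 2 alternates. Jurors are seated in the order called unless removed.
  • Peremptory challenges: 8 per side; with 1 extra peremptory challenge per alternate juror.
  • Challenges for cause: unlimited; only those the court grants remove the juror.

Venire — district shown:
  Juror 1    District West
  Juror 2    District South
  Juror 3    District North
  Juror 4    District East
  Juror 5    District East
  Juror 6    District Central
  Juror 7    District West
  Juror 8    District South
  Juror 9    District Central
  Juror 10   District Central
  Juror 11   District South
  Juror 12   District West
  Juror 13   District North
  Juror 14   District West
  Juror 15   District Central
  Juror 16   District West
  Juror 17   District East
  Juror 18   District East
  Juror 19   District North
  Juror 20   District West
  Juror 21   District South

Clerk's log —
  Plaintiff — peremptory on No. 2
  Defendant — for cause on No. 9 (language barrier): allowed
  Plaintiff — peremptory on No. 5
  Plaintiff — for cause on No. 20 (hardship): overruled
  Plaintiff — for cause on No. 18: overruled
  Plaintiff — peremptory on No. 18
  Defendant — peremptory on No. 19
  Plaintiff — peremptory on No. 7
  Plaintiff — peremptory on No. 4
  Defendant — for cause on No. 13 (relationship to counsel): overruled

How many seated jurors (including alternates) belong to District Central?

2

Removed: #2, #4, #5, #7, #9, #18, #19.
Seated (9 incl. alternates): #1, #3, #6, #8, #10, #11, #12, #13, #14.
Of those, in District Central: #6, #10 → 2.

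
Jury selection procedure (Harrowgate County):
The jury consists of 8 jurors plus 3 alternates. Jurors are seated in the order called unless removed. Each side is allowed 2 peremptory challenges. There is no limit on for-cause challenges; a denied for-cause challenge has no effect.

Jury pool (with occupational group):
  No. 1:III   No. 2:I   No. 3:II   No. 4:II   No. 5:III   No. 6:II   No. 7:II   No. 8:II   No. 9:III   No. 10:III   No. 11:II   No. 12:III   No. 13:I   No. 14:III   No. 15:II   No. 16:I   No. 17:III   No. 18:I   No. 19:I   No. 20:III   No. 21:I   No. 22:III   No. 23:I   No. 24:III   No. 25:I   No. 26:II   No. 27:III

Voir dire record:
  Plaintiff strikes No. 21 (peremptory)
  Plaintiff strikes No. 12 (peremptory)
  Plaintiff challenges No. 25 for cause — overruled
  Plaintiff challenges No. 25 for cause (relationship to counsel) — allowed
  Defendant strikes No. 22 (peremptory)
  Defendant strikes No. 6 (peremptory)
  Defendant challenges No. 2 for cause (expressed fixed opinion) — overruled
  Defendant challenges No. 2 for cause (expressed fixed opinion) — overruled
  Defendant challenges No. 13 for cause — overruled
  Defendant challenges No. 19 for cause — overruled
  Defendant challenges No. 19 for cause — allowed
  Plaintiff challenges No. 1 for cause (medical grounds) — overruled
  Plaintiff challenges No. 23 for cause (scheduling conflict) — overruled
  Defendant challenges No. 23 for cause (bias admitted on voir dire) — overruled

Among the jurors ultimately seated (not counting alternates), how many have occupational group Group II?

Removed: #6, #12, #19, #21, #22, #25.
Seated jurors 1–8: #1, #2, #3, #4, #5, #7, #8, #9 (alternates #10, #11, #13 not counted).
Of those, in Group II: #3, #4, #7, #8 → 4.

4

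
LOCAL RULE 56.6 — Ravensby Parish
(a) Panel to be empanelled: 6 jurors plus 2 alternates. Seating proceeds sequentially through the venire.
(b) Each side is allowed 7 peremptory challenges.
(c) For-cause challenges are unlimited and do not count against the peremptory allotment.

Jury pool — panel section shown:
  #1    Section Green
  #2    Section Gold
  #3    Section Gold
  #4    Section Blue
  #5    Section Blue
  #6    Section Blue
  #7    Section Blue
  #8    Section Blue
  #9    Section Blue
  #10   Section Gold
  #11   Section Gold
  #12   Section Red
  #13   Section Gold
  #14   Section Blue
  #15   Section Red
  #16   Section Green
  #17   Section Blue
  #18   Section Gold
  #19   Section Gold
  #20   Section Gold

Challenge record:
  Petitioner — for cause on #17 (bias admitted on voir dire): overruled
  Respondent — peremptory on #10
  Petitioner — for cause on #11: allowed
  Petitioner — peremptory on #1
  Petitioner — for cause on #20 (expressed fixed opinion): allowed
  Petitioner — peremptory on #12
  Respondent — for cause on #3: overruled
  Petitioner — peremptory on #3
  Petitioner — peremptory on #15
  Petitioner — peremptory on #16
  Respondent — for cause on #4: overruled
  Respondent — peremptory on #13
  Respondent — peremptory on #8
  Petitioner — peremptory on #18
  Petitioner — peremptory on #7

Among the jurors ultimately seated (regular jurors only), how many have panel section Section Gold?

Removed: #1, #3, #7, #8, #10, #11, #12, #13, #15, #16, #18, #20.
Seated jurors 1–6: #2, #4, #5, #6, #9, #14 (alternates #17, #19 not counted).
Of those, in Section Gold: #2 → 1.

1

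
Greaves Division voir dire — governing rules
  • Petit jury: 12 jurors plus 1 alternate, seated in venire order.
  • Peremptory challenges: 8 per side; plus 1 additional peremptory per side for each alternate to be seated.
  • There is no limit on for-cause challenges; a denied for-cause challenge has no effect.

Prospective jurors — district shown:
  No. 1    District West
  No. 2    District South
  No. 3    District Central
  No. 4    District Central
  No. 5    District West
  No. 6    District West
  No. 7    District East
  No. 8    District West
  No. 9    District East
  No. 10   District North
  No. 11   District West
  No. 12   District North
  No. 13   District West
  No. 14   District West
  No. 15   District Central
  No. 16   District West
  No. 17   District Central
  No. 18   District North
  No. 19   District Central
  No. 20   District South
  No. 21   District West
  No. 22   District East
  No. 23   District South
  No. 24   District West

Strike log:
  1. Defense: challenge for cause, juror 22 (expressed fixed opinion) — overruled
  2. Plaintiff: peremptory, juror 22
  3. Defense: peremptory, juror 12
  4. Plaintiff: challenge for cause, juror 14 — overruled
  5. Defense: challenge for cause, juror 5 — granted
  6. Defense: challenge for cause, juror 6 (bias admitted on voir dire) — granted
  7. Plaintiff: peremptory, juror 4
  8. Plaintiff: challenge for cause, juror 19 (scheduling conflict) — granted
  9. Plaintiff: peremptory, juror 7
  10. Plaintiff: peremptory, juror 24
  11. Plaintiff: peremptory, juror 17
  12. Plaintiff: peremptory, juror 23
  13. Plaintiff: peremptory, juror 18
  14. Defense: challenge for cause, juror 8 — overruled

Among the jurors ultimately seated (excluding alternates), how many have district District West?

Removed: #4, #5, #6, #7, #12, #17, #18, #19, #22, #23, #24.
Seated jurors 1–12: #1, #2, #3, #8, #9, #10, #11, #13, #14, #15, #16, #20 (alternates #21 not counted).
Of those, in District West: #1, #8, #11, #13, #14, #16 → 6.

6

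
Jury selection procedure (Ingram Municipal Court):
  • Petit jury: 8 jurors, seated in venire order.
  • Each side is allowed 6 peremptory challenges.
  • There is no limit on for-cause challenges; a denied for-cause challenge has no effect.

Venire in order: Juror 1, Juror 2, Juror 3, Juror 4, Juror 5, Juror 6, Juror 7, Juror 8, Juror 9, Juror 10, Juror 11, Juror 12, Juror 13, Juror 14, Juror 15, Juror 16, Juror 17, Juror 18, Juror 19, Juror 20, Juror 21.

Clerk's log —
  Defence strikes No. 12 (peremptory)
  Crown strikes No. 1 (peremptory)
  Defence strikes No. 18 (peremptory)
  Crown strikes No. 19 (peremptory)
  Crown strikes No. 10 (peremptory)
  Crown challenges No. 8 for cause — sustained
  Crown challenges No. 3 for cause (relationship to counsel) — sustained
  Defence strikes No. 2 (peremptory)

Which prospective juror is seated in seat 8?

14

Removed: #1, #2, #3, #8, #10, #12, #18, #19.
Seating in order: seats 1–8 → #4, #5, #6, #7, #9, #11, #13, #14.
So seat 8 is #14.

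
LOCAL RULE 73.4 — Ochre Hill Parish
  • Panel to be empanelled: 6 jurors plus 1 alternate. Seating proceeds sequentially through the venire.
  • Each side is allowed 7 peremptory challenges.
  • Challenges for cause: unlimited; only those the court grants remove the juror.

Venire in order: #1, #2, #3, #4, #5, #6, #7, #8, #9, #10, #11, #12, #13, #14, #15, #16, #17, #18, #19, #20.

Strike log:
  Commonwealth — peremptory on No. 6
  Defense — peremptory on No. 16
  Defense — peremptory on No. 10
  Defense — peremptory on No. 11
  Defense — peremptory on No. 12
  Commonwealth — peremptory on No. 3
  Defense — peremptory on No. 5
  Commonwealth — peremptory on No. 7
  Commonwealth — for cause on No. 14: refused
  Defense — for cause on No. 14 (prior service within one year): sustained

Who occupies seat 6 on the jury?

13

Removed: #3, #5, #6, #7, #10, #11, #12, #14, #16.
Seating in order: seats 1–6 → #1, #2, #4, #8, #9, #13; alternates → #15.
So seat 6 is #13.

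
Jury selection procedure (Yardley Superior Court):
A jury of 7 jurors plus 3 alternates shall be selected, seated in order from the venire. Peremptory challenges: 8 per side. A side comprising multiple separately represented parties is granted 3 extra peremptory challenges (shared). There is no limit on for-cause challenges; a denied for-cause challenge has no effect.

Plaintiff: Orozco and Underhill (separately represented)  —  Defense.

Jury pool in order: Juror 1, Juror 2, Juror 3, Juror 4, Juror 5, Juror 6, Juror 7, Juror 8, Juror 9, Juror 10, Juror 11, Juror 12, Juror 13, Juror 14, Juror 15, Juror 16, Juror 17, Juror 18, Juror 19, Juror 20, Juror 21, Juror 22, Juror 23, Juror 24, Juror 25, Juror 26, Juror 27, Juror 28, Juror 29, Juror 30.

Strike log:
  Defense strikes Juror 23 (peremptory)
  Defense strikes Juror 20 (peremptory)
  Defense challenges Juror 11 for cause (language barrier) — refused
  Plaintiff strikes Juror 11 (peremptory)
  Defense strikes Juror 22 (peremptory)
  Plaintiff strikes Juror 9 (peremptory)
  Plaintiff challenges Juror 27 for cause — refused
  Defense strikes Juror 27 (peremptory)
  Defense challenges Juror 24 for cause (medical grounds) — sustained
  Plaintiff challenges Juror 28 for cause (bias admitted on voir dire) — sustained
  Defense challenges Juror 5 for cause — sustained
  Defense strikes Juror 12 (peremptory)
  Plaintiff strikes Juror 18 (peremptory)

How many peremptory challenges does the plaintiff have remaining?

Plaintiff allotment: 8 base + 3 multi-party = 11.
Plaintiff peremptories used: #11, #9, #18 — 3 (for-cause on #27, #28 don't count).
Remaining: 11 − 3 = 8.

8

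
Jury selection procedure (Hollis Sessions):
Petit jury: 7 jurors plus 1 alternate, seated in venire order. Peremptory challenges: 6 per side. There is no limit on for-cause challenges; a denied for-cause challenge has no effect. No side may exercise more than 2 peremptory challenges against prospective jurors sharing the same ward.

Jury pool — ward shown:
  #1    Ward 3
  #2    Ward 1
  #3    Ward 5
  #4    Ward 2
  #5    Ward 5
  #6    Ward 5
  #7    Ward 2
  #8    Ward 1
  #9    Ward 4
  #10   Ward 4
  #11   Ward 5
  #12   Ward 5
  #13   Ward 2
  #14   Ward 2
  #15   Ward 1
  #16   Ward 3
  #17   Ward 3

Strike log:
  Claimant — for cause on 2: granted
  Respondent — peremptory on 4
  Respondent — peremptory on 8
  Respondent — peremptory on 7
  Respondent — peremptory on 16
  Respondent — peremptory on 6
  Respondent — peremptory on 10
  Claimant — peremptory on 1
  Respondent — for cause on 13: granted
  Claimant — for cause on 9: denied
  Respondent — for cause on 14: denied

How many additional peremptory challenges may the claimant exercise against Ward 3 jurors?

Claimant peremptories so far: #1 — 1 of 6 used, 5 left overall.
Against Ward 3: #1 — 1 used; per-ward cap 2 leaves 1.
Binding limit: min(5, 1) = 1.

1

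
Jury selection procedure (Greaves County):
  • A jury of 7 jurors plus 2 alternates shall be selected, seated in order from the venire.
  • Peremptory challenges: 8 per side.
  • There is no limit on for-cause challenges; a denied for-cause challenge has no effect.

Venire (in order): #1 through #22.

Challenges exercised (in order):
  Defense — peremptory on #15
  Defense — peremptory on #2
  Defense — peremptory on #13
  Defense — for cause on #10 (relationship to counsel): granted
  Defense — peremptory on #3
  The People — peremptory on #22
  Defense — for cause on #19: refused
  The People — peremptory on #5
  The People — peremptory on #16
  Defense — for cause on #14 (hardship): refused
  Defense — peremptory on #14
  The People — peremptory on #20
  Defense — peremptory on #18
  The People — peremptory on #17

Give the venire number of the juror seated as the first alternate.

Removed: #2, #3, #5, #10, #13, #14, #15, #16, #17, #18, #20, #22. (#19 stays — for-cause denied.)
Seating in order: seats 1–7 → #1, #4, #6, #7, #8, #9, #11; alternates → #12, #19.
So alternate 1 is #12.

12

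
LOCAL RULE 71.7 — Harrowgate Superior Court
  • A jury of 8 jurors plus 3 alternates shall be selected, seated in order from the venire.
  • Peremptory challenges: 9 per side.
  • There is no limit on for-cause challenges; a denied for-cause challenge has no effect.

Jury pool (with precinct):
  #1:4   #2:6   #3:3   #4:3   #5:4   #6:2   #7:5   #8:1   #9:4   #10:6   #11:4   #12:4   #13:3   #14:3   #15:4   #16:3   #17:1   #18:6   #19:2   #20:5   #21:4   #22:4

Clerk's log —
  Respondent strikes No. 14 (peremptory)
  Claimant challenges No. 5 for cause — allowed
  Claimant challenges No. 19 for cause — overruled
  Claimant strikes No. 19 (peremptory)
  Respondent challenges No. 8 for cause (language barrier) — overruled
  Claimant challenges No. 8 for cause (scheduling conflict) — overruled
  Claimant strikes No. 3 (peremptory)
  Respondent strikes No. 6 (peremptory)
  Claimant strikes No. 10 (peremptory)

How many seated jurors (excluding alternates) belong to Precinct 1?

Removed: #3, #5, #6, #10, #14, #19.
Seated jurors 1–8: #1, #2, #4, #7, #8, #9, #11, #12 (alternates #13, #15, #16 not counted).
Of those, in Precinct 1: #8 → 1.

1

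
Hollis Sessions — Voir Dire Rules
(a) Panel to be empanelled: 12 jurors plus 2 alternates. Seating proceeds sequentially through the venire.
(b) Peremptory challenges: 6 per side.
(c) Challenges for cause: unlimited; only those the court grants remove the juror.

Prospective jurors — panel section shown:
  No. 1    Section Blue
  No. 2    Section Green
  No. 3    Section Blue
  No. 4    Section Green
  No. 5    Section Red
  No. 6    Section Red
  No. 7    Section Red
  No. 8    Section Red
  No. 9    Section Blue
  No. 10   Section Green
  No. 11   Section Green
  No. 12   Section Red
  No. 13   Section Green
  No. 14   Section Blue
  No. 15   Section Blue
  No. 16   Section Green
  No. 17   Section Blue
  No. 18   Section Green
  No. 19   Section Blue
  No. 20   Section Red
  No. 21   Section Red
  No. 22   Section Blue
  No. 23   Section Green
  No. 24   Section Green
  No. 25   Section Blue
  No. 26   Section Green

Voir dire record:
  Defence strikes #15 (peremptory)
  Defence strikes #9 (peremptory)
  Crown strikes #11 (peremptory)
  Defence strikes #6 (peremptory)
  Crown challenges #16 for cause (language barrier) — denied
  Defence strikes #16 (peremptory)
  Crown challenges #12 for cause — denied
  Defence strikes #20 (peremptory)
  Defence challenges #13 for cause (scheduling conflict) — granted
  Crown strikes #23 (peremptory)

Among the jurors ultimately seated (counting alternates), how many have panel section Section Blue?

Removed: #6, #9, #11, #13, #15, #16, #20, #23.
Seated (14 incl. alternates): #1, #2, #3, #4, #5, #7, #8, #10, #12, #14, #17, #18, #19, #21.
Of those, in Section Blue: #1, #3, #14, #17, #19 → 5.

5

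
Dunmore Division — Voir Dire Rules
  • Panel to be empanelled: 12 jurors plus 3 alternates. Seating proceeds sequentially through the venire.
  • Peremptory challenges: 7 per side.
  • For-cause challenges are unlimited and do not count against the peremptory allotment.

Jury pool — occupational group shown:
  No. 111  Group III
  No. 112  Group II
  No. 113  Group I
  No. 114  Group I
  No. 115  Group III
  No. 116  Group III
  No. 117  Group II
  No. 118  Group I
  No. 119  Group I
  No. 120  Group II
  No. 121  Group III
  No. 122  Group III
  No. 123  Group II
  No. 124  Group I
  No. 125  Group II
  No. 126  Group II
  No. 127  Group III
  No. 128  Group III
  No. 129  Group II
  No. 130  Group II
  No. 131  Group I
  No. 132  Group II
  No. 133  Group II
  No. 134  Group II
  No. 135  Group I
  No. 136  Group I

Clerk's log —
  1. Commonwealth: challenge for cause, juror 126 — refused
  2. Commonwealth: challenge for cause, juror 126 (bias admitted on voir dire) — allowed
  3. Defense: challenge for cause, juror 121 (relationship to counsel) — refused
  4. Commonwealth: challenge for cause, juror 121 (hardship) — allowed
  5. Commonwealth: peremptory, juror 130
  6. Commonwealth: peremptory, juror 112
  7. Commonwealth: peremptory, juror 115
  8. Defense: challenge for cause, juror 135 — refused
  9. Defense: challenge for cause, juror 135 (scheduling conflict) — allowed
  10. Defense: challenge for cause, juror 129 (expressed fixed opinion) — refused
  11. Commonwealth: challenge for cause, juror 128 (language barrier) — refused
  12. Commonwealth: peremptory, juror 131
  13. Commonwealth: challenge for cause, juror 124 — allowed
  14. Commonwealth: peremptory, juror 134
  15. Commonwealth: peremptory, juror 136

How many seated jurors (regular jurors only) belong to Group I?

Removed: #112, #115, #121, #124, #126, #130, #131, #134, #135, #136.
Seated jurors 1–12: #111, #113, #114, #116, #117, #118, #119, #120, #122, #123, #125, #127 (alternates #128, #129, #132 not counted).
Of those, in Group I: #113, #114, #118, #119 → 4.

4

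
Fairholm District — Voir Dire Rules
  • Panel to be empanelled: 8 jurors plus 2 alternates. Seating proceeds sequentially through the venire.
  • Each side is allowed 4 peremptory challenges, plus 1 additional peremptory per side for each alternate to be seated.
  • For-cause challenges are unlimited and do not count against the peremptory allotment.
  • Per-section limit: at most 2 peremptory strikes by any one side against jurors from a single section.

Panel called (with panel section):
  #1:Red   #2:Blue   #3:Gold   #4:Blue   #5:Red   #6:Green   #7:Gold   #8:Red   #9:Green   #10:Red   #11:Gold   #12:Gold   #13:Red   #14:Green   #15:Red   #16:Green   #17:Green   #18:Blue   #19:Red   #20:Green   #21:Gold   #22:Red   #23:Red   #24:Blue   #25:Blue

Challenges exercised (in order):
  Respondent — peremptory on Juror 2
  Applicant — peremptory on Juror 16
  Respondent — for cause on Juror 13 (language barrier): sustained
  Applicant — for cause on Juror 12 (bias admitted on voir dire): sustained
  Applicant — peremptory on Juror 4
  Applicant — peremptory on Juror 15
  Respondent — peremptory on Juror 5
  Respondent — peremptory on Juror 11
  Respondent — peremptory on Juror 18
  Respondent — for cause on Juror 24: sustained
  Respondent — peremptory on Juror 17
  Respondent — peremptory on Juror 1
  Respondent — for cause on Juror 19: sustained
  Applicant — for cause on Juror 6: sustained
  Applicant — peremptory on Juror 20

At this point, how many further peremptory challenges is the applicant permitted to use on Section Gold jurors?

Applicant peremptories so far: #16, #4, #15, #20 — 4 of 6 used, 2 left overall.
Against Section Gold: none yet — per-section cap 2 leaves 2.
Binding limit: min(2, 2) = 2.

2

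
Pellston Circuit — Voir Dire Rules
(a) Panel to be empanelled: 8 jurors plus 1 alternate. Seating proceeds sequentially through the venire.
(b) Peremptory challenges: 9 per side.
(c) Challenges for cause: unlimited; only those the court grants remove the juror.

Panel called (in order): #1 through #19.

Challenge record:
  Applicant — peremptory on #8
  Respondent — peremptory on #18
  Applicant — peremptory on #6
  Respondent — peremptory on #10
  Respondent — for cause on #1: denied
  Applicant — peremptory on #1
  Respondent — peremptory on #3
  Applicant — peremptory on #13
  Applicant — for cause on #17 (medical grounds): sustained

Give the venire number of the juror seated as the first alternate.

15

Removed: #1, #3, #6, #8, #10, #13, #17, #18.
Seating in order: seats 1–8 → #2, #4, #5, #7, #9, #11, #12, #14; alternates → #15.
So alternate 1 is #15.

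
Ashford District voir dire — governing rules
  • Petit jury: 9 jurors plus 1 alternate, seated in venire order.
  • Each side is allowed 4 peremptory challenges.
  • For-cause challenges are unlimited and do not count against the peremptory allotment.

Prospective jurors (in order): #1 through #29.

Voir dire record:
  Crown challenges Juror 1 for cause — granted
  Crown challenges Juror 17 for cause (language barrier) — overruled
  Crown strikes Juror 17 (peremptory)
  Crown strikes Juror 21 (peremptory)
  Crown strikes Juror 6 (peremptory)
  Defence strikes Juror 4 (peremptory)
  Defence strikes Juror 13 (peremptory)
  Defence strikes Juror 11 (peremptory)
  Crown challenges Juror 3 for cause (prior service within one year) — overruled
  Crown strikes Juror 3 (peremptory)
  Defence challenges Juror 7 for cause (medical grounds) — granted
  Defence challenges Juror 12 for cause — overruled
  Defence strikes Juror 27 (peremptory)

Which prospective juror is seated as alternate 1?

Removed: #1, #3, #4, #6, #7, #11, #13, #17, #21, #27. (#12 stays — for-cause denied.)
Seating in order: seats 1–9 → #2, #5, #8, #9, #10, #12, #14, #15, #16; alternates → #18.
So alternate 1 is #18.

18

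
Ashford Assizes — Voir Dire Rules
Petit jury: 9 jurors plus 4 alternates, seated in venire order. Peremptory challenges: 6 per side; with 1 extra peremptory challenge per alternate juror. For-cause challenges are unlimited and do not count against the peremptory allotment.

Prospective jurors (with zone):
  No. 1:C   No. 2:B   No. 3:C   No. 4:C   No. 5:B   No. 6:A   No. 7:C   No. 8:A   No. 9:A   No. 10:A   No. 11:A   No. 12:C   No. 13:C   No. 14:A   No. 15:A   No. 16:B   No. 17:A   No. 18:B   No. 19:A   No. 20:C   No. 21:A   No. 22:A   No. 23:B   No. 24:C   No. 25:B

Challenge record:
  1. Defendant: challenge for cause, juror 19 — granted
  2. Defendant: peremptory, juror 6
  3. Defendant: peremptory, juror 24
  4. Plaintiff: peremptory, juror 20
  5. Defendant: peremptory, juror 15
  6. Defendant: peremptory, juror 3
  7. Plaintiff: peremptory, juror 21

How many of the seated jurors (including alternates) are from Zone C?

5

Removed: #3, #6, #15, #19, #20, #21, #24.
Seated (13 incl. alternates): #1, #2, #4, #5, #7, #8, #9, #10, #11, #12, #13, #14, #16.
Of those, in Zone C: #1, #4, #7, #12, #13 → 5.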